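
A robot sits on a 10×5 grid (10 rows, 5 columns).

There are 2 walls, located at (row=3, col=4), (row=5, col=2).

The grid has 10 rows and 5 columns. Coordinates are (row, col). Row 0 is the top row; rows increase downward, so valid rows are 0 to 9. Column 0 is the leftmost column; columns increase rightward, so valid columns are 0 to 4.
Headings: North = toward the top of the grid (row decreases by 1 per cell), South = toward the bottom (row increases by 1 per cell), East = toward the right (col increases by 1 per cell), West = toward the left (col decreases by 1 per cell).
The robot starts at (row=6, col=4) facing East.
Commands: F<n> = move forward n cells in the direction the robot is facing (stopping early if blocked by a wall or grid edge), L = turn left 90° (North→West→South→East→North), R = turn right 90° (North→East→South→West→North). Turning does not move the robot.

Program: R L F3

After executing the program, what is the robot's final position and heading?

Answer: Final position: (row=6, col=4), facing East

Derivation:
Start: (row=6, col=4), facing East
  R: turn right, now facing South
  L: turn left, now facing East
  F3: move forward 0/3 (blocked), now at (row=6, col=4)
Final: (row=6, col=4), facing East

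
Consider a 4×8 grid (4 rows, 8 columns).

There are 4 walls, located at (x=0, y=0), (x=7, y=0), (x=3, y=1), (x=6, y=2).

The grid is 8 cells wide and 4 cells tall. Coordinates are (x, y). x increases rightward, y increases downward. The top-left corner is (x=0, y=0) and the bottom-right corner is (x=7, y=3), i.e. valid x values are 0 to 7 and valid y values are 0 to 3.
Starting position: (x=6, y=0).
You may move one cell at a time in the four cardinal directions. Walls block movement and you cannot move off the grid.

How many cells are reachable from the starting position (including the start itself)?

BFS flood-fill from (x=6, y=0):
  Distance 0: (x=6, y=0)
  Distance 1: (x=5, y=0), (x=6, y=1)
  Distance 2: (x=4, y=0), (x=5, y=1), (x=7, y=1)
  Distance 3: (x=3, y=0), (x=4, y=1), (x=5, y=2), (x=7, y=2)
  Distance 4: (x=2, y=0), (x=4, y=2), (x=5, y=3), (x=7, y=3)
  Distance 5: (x=1, y=0), (x=2, y=1), (x=3, y=2), (x=4, y=3), (x=6, y=3)
  Distance 6: (x=1, y=1), (x=2, y=2), (x=3, y=3)
  Distance 7: (x=0, y=1), (x=1, y=2), (x=2, y=3)
  Distance 8: (x=0, y=2), (x=1, y=3)
  Distance 9: (x=0, y=3)
Total reachable: 28 (grid has 28 open cells total)

Answer: Reachable cells: 28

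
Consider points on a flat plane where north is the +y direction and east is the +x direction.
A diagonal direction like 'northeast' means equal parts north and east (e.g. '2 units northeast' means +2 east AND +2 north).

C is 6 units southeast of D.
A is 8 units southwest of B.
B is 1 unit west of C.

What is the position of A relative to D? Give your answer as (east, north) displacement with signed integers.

Answer: A is at (east=-3, north=-14) relative to D.

Derivation:
Place D at the origin (east=0, north=0).
  C is 6 units southeast of D: delta (east=+6, north=-6); C at (east=6, north=-6).
  B is 1 unit west of C: delta (east=-1, north=+0); B at (east=5, north=-6).
  A is 8 units southwest of B: delta (east=-8, north=-8); A at (east=-3, north=-14).
Therefore A relative to D: (east=-3, north=-14).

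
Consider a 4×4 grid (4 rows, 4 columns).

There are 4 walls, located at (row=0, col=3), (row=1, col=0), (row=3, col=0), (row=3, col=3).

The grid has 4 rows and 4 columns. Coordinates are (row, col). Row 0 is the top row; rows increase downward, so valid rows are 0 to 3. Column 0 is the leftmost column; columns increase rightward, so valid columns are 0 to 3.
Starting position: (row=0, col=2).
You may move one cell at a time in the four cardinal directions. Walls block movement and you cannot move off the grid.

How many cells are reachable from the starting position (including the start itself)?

Answer: Reachable cells: 12

Derivation:
BFS flood-fill from (row=0, col=2):
  Distance 0: (row=0, col=2)
  Distance 1: (row=0, col=1), (row=1, col=2)
  Distance 2: (row=0, col=0), (row=1, col=1), (row=1, col=3), (row=2, col=2)
  Distance 3: (row=2, col=1), (row=2, col=3), (row=3, col=2)
  Distance 4: (row=2, col=0), (row=3, col=1)
Total reachable: 12 (grid has 12 open cells total)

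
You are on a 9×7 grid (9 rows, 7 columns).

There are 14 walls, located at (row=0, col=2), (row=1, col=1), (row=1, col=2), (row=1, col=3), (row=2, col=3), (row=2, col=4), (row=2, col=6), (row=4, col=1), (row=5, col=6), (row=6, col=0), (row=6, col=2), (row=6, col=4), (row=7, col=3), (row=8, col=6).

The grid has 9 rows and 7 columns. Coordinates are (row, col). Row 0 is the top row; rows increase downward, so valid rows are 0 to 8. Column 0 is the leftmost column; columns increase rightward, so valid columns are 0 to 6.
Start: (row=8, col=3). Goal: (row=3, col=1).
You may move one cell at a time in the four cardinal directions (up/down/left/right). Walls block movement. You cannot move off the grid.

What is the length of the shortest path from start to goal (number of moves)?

BFS from (row=8, col=3) until reaching (row=3, col=1):
  Distance 0: (row=8, col=3)
  Distance 1: (row=8, col=2), (row=8, col=4)
  Distance 2: (row=7, col=2), (row=7, col=4), (row=8, col=1), (row=8, col=5)
  Distance 3: (row=7, col=1), (row=7, col=5), (row=8, col=0)
  Distance 4: (row=6, col=1), (row=6, col=5), (row=7, col=0), (row=7, col=6)
  Distance 5: (row=5, col=1), (row=5, col=5), (row=6, col=6)
  Distance 6: (row=4, col=5), (row=5, col=0), (row=5, col=2), (row=5, col=4)
  Distance 7: (row=3, col=5), (row=4, col=0), (row=4, col=2), (row=4, col=4), (row=4, col=6), (row=5, col=3)
  Distance 8: (row=2, col=5), (row=3, col=0), (row=3, col=2), (row=3, col=4), (row=3, col=6), (row=4, col=3), (row=6, col=3)
  Distance 9: (row=1, col=5), (row=2, col=0), (row=2, col=2), (row=3, col=1), (row=3, col=3)  <- goal reached here
One shortest path (9 moves): (row=8, col=3) -> (row=8, col=2) -> (row=8, col=1) -> (row=7, col=1) -> (row=6, col=1) -> (row=5, col=1) -> (row=5, col=2) -> (row=4, col=2) -> (row=3, col=2) -> (row=3, col=1)

Answer: Shortest path length: 9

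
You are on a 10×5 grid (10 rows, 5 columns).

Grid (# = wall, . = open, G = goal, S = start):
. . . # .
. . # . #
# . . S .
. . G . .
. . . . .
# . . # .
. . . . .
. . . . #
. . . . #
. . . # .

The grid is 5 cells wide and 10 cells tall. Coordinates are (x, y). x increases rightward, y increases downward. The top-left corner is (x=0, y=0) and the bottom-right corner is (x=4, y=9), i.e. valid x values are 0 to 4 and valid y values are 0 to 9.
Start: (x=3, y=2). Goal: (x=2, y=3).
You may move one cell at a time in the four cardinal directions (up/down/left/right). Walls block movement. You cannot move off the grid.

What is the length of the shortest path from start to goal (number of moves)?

BFS from (x=3, y=2) until reaching (x=2, y=3):
  Distance 0: (x=3, y=2)
  Distance 1: (x=3, y=1), (x=2, y=2), (x=4, y=2), (x=3, y=3)
  Distance 2: (x=1, y=2), (x=2, y=3), (x=4, y=3), (x=3, y=4)  <- goal reached here
One shortest path (2 moves): (x=3, y=2) -> (x=2, y=2) -> (x=2, y=3)

Answer: Shortest path length: 2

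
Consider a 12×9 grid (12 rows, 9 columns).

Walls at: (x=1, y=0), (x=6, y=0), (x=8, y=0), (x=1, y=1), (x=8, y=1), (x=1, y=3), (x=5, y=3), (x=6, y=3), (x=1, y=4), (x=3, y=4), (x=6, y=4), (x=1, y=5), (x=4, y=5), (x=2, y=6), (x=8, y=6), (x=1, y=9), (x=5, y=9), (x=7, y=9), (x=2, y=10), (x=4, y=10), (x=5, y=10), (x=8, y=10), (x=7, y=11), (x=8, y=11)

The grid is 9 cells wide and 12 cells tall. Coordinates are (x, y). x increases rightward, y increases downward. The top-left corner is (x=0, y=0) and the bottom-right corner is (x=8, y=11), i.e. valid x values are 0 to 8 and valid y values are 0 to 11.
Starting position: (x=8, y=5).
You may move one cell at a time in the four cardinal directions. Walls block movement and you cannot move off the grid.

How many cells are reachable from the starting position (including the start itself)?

BFS flood-fill from (x=8, y=5):
  Distance 0: (x=8, y=5)
  Distance 1: (x=8, y=4), (x=7, y=5)
  Distance 2: (x=8, y=3), (x=7, y=4), (x=6, y=5), (x=7, y=6)
  Distance 3: (x=8, y=2), (x=7, y=3), (x=5, y=5), (x=6, y=6), (x=7, y=7)
  Distance 4: (x=7, y=2), (x=5, y=4), (x=5, y=6), (x=6, y=7), (x=8, y=7), (x=7, y=8)
  Distance 5: (x=7, y=1), (x=6, y=2), (x=4, y=4), (x=4, y=6), (x=5, y=7), (x=6, y=8), (x=8, y=8)
  Distance 6: (x=7, y=0), (x=6, y=1), (x=5, y=2), (x=4, y=3), (x=3, y=6), (x=4, y=7), (x=5, y=8), (x=6, y=9), (x=8, y=9)
  Distance 7: (x=5, y=1), (x=4, y=2), (x=3, y=3), (x=3, y=5), (x=3, y=7), (x=4, y=8), (x=6, y=10)
  Distance 8: (x=5, y=0), (x=4, y=1), (x=3, y=2), (x=2, y=3), (x=2, y=5), (x=2, y=7), (x=3, y=8), (x=4, y=9), (x=7, y=10), (x=6, y=11)
  Distance 9: (x=4, y=0), (x=3, y=1), (x=2, y=2), (x=2, y=4), (x=1, y=7), (x=2, y=8), (x=3, y=9), (x=5, y=11)
  Distance 10: (x=3, y=0), (x=2, y=1), (x=1, y=2), (x=1, y=6), (x=0, y=7), (x=1, y=8), (x=2, y=9), (x=3, y=10), (x=4, y=11)
  Distance 11: (x=2, y=0), (x=0, y=2), (x=0, y=6), (x=0, y=8), (x=3, y=11)
  Distance 12: (x=0, y=1), (x=0, y=3), (x=0, y=5), (x=0, y=9), (x=2, y=11)
  Distance 13: (x=0, y=0), (x=0, y=4), (x=0, y=10), (x=1, y=11)
  Distance 14: (x=1, y=10), (x=0, y=11)
Total reachable: 84 (grid has 84 open cells total)

Answer: Reachable cells: 84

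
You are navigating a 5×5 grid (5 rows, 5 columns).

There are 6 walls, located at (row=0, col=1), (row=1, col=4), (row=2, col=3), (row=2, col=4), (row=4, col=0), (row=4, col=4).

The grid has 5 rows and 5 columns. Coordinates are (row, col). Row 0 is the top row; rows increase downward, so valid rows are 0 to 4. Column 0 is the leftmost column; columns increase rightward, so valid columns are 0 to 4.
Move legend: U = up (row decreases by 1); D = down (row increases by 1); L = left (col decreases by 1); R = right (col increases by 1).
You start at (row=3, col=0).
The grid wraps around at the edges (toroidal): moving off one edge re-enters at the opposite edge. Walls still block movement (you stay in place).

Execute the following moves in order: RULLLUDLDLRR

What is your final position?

Start: (row=3, col=0)
  R (right): (row=3, col=0) -> (row=3, col=1)
  U (up): (row=3, col=1) -> (row=2, col=1)
  L (left): (row=2, col=1) -> (row=2, col=0)
  L (left): blocked, stay at (row=2, col=0)
  L (left): blocked, stay at (row=2, col=0)
  U (up): (row=2, col=0) -> (row=1, col=0)
  D (down): (row=1, col=0) -> (row=2, col=0)
  L (left): blocked, stay at (row=2, col=0)
  D (down): (row=2, col=0) -> (row=3, col=0)
  L (left): (row=3, col=0) -> (row=3, col=4)
  R (right): (row=3, col=4) -> (row=3, col=0)
  R (right): (row=3, col=0) -> (row=3, col=1)
Final: (row=3, col=1)

Answer: Final position: (row=3, col=1)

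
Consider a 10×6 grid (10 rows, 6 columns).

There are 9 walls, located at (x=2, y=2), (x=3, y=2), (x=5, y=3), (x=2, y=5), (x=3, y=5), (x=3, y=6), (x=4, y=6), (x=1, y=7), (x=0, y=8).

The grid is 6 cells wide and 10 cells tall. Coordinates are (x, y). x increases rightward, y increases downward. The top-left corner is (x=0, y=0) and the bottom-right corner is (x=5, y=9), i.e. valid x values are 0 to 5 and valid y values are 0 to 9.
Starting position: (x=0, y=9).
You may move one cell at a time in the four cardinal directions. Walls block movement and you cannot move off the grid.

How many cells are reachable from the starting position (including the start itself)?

BFS flood-fill from (x=0, y=9):
  Distance 0: (x=0, y=9)
  Distance 1: (x=1, y=9)
  Distance 2: (x=1, y=8), (x=2, y=9)
  Distance 3: (x=2, y=8), (x=3, y=9)
  Distance 4: (x=2, y=7), (x=3, y=8), (x=4, y=9)
  Distance 5: (x=2, y=6), (x=3, y=7), (x=4, y=8), (x=5, y=9)
  Distance 6: (x=1, y=6), (x=4, y=7), (x=5, y=8)
  Distance 7: (x=1, y=5), (x=0, y=6), (x=5, y=7)
  Distance 8: (x=1, y=4), (x=0, y=5), (x=5, y=6), (x=0, y=7)
  Distance 9: (x=1, y=3), (x=0, y=4), (x=2, y=4), (x=5, y=5)
  Distance 10: (x=1, y=2), (x=0, y=3), (x=2, y=3), (x=3, y=4), (x=5, y=4), (x=4, y=5)
  Distance 11: (x=1, y=1), (x=0, y=2), (x=3, y=3), (x=4, y=4)
  Distance 12: (x=1, y=0), (x=0, y=1), (x=2, y=1), (x=4, y=3)
  Distance 13: (x=0, y=0), (x=2, y=0), (x=3, y=1), (x=4, y=2)
  Distance 14: (x=3, y=0), (x=4, y=1), (x=5, y=2)
  Distance 15: (x=4, y=0), (x=5, y=1)
  Distance 16: (x=5, y=0)
Total reachable: 51 (grid has 51 open cells total)

Answer: Reachable cells: 51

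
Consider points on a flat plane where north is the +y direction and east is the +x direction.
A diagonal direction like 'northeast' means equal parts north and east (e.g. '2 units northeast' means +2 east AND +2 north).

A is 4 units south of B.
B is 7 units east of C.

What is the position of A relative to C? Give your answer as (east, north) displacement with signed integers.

Answer: A is at (east=7, north=-4) relative to C.

Derivation:
Place C at the origin (east=0, north=0).
  B is 7 units east of C: delta (east=+7, north=+0); B at (east=7, north=0).
  A is 4 units south of B: delta (east=+0, north=-4); A at (east=7, north=-4).
Therefore A relative to C: (east=7, north=-4).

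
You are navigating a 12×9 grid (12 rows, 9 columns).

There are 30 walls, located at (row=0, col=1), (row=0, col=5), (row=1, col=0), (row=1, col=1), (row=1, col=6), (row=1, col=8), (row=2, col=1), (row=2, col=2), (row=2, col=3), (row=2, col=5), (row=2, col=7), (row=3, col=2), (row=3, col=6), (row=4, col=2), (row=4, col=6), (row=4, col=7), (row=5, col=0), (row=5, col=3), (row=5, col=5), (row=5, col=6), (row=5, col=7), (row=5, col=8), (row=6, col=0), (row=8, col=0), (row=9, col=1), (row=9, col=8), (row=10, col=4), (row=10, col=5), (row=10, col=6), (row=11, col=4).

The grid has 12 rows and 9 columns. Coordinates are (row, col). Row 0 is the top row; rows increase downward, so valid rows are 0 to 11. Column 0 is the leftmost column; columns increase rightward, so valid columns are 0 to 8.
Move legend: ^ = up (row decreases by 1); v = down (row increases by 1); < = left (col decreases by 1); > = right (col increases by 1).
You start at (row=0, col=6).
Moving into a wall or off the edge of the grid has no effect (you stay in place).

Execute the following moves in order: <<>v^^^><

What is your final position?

Answer: Final position: (row=0, col=7)

Derivation:
Start: (row=0, col=6)
  < (left): blocked, stay at (row=0, col=6)
  < (left): blocked, stay at (row=0, col=6)
  > (right): (row=0, col=6) -> (row=0, col=7)
  v (down): (row=0, col=7) -> (row=1, col=7)
  ^ (up): (row=1, col=7) -> (row=0, col=7)
  ^ (up): blocked, stay at (row=0, col=7)
  ^ (up): blocked, stay at (row=0, col=7)
  > (right): (row=0, col=7) -> (row=0, col=8)
  < (left): (row=0, col=8) -> (row=0, col=7)
Final: (row=0, col=7)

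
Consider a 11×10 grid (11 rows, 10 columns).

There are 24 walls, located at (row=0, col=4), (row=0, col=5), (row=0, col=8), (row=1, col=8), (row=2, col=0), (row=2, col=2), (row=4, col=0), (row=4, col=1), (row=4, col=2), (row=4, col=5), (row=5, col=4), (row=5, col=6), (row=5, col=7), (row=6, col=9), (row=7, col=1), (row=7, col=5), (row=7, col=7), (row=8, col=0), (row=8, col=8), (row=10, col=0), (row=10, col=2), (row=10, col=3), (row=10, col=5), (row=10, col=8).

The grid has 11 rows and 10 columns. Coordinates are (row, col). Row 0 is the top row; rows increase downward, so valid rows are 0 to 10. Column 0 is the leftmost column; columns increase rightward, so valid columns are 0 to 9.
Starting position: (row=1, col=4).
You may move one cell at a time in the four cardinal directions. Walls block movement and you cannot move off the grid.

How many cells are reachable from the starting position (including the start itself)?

Answer: Reachable cells: 86

Derivation:
BFS flood-fill from (row=1, col=4):
  Distance 0: (row=1, col=4)
  Distance 1: (row=1, col=3), (row=1, col=5), (row=2, col=4)
  Distance 2: (row=0, col=3), (row=1, col=2), (row=1, col=6), (row=2, col=3), (row=2, col=5), (row=3, col=4)
  Distance 3: (row=0, col=2), (row=0, col=6), (row=1, col=1), (row=1, col=7), (row=2, col=6), (row=3, col=3), (row=3, col=5), (row=4, col=4)
  Distance 4: (row=0, col=1), (row=0, col=7), (row=1, col=0), (row=2, col=1), (row=2, col=7), (row=3, col=2), (row=3, col=6), (row=4, col=3)
  Distance 5: (row=0, col=0), (row=2, col=8), (row=3, col=1), (row=3, col=7), (row=4, col=6), (row=5, col=3)
  Distance 6: (row=2, col=9), (row=3, col=0), (row=3, col=8), (row=4, col=7), (row=5, col=2), (row=6, col=3)
  Distance 7: (row=1, col=9), (row=3, col=9), (row=4, col=8), (row=5, col=1), (row=6, col=2), (row=6, col=4), (row=7, col=3)
  Distance 8: (row=0, col=9), (row=4, col=9), (row=5, col=0), (row=5, col=8), (row=6, col=1), (row=6, col=5), (row=7, col=2), (row=7, col=4), (row=8, col=3)
  Distance 9: (row=5, col=5), (row=5, col=9), (row=6, col=0), (row=6, col=6), (row=6, col=8), (row=8, col=2), (row=8, col=4), (row=9, col=3)
  Distance 10: (row=6, col=7), (row=7, col=0), (row=7, col=6), (row=7, col=8), (row=8, col=1), (row=8, col=5), (row=9, col=2), (row=9, col=4)
  Distance 11: (row=7, col=9), (row=8, col=6), (row=9, col=1), (row=9, col=5), (row=10, col=4)
  Distance 12: (row=8, col=7), (row=8, col=9), (row=9, col=0), (row=9, col=6), (row=10, col=1)
  Distance 13: (row=9, col=7), (row=9, col=9), (row=10, col=6)
  Distance 14: (row=9, col=8), (row=10, col=7), (row=10, col=9)
Total reachable: 86 (grid has 86 open cells total)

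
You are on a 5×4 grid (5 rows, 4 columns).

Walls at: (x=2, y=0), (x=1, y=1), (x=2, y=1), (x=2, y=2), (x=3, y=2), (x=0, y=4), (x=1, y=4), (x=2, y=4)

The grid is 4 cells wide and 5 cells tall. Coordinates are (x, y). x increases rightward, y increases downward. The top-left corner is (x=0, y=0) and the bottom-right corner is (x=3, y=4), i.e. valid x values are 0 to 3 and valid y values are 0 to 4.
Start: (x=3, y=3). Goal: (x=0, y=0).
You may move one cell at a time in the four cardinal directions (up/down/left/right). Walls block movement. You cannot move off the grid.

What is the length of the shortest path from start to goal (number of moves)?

BFS from (x=3, y=3) until reaching (x=0, y=0):
  Distance 0: (x=3, y=3)
  Distance 1: (x=2, y=3), (x=3, y=4)
  Distance 2: (x=1, y=3)
  Distance 3: (x=1, y=2), (x=0, y=3)
  Distance 4: (x=0, y=2)
  Distance 5: (x=0, y=1)
  Distance 6: (x=0, y=0)  <- goal reached here
One shortest path (6 moves): (x=3, y=3) -> (x=2, y=3) -> (x=1, y=3) -> (x=0, y=3) -> (x=0, y=2) -> (x=0, y=1) -> (x=0, y=0)

Answer: Shortest path length: 6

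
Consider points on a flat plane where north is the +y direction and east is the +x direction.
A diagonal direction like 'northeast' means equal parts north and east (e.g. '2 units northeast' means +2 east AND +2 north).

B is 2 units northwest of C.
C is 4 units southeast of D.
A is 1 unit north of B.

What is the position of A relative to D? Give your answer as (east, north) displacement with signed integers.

Place D at the origin (east=0, north=0).
  C is 4 units southeast of D: delta (east=+4, north=-4); C at (east=4, north=-4).
  B is 2 units northwest of C: delta (east=-2, north=+2); B at (east=2, north=-2).
  A is 1 unit north of B: delta (east=+0, north=+1); A at (east=2, north=-1).
Therefore A relative to D: (east=2, north=-1).

Answer: A is at (east=2, north=-1) relative to D.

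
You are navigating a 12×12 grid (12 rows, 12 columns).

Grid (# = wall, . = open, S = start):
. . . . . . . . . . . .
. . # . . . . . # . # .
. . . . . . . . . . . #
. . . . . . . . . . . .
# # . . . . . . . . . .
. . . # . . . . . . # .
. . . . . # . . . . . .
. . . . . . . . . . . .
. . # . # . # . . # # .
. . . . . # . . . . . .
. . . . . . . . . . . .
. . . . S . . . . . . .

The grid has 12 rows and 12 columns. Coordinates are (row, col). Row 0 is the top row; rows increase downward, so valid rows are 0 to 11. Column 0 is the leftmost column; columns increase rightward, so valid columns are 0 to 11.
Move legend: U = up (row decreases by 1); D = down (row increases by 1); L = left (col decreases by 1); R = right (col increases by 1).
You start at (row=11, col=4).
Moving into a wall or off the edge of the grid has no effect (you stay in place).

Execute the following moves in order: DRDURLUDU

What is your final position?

Start: (row=11, col=4)
  D (down): blocked, stay at (row=11, col=4)
  R (right): (row=11, col=4) -> (row=11, col=5)
  D (down): blocked, stay at (row=11, col=5)
  U (up): (row=11, col=5) -> (row=10, col=5)
  R (right): (row=10, col=5) -> (row=10, col=6)
  L (left): (row=10, col=6) -> (row=10, col=5)
  U (up): blocked, stay at (row=10, col=5)
  D (down): (row=10, col=5) -> (row=11, col=5)
  U (up): (row=11, col=5) -> (row=10, col=5)
Final: (row=10, col=5)

Answer: Final position: (row=10, col=5)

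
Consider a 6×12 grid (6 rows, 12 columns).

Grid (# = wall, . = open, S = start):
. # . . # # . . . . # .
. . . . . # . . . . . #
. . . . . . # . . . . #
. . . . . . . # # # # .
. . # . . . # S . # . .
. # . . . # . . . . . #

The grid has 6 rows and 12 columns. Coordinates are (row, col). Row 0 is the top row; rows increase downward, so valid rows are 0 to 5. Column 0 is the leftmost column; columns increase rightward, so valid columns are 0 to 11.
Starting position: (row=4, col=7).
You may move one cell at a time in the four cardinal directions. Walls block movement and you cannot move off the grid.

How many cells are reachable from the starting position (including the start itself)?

BFS flood-fill from (row=4, col=7):
  Distance 0: (row=4, col=7)
  Distance 1: (row=4, col=8), (row=5, col=7)
  Distance 2: (row=5, col=6), (row=5, col=8)
  Distance 3: (row=5, col=9)
  Distance 4: (row=5, col=10)
  Distance 5: (row=4, col=10)
  Distance 6: (row=4, col=11)
  Distance 7: (row=3, col=11)
Total reachable: 10 (grid has 54 open cells total)

Answer: Reachable cells: 10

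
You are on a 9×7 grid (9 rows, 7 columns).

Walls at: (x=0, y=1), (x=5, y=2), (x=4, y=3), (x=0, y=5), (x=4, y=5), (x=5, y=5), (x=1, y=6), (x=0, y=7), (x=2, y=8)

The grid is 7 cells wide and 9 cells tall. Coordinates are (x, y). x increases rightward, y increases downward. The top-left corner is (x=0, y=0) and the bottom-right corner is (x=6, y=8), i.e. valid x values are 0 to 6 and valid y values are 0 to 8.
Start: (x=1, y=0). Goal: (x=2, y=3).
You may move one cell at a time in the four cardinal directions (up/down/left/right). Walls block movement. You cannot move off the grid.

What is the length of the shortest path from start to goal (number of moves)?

BFS from (x=1, y=0) until reaching (x=2, y=3):
  Distance 0: (x=1, y=0)
  Distance 1: (x=0, y=0), (x=2, y=0), (x=1, y=1)
  Distance 2: (x=3, y=0), (x=2, y=1), (x=1, y=2)
  Distance 3: (x=4, y=0), (x=3, y=1), (x=0, y=2), (x=2, y=2), (x=1, y=3)
  Distance 4: (x=5, y=0), (x=4, y=1), (x=3, y=2), (x=0, y=3), (x=2, y=3), (x=1, y=4)  <- goal reached here
One shortest path (4 moves): (x=1, y=0) -> (x=2, y=0) -> (x=2, y=1) -> (x=2, y=2) -> (x=2, y=3)

Answer: Shortest path length: 4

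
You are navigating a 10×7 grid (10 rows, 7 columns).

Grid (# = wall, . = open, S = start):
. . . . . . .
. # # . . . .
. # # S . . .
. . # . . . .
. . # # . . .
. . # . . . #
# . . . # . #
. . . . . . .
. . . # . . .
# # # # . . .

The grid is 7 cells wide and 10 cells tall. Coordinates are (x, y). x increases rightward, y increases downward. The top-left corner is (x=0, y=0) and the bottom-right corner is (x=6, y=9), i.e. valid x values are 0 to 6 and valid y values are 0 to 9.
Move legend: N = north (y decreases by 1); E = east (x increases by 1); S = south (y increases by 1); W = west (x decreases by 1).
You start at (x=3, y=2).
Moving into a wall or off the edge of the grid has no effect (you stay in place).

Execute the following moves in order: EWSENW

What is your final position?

Start: (x=3, y=2)
  E (east): (x=3, y=2) -> (x=4, y=2)
  W (west): (x=4, y=2) -> (x=3, y=2)
  S (south): (x=3, y=2) -> (x=3, y=3)
  E (east): (x=3, y=3) -> (x=4, y=3)
  N (north): (x=4, y=3) -> (x=4, y=2)
  W (west): (x=4, y=2) -> (x=3, y=2)
Final: (x=3, y=2)

Answer: Final position: (x=3, y=2)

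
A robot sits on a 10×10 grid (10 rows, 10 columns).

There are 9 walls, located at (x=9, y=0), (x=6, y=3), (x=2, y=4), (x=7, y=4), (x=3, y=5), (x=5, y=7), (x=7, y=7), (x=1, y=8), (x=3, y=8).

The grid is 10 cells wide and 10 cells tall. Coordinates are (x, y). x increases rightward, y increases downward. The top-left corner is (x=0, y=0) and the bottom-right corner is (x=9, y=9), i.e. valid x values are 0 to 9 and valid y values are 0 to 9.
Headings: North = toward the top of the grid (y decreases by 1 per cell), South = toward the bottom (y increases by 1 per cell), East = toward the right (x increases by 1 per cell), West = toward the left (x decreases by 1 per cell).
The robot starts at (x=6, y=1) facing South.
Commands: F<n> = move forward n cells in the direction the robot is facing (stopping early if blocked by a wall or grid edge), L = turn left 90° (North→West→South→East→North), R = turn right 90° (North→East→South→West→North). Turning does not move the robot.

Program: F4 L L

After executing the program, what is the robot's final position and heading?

Answer: Final position: (x=6, y=2), facing North

Derivation:
Start: (x=6, y=1), facing South
  F4: move forward 1/4 (blocked), now at (x=6, y=2)
  L: turn left, now facing East
  L: turn left, now facing North
Final: (x=6, y=2), facing North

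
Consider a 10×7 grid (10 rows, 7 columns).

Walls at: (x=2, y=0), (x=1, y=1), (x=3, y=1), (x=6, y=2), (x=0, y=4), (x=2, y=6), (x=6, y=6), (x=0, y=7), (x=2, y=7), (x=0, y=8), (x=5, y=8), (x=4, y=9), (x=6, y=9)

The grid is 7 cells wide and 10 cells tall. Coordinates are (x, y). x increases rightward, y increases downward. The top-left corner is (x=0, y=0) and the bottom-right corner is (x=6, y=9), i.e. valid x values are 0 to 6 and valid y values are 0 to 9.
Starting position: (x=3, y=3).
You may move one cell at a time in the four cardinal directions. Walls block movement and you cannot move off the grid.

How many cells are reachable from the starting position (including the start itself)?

Answer: Reachable cells: 56

Derivation:
BFS flood-fill from (x=3, y=3):
  Distance 0: (x=3, y=3)
  Distance 1: (x=3, y=2), (x=2, y=3), (x=4, y=3), (x=3, y=4)
  Distance 2: (x=2, y=2), (x=4, y=2), (x=1, y=3), (x=5, y=3), (x=2, y=4), (x=4, y=4), (x=3, y=5)
  Distance 3: (x=2, y=1), (x=4, y=1), (x=1, y=2), (x=5, y=2), (x=0, y=3), (x=6, y=3), (x=1, y=4), (x=5, y=4), (x=2, y=5), (x=4, y=5), (x=3, y=6)
  Distance 4: (x=4, y=0), (x=5, y=1), (x=0, y=2), (x=6, y=4), (x=1, y=5), (x=5, y=5), (x=4, y=6), (x=3, y=7)
  Distance 5: (x=3, y=0), (x=5, y=0), (x=0, y=1), (x=6, y=1), (x=0, y=5), (x=6, y=5), (x=1, y=6), (x=5, y=6), (x=4, y=7), (x=3, y=8)
  Distance 6: (x=0, y=0), (x=6, y=0), (x=0, y=6), (x=1, y=7), (x=5, y=7), (x=2, y=8), (x=4, y=8), (x=3, y=9)
  Distance 7: (x=1, y=0), (x=6, y=7), (x=1, y=8), (x=2, y=9)
  Distance 8: (x=6, y=8), (x=1, y=9)
  Distance 9: (x=0, y=9)
Total reachable: 56 (grid has 57 open cells total)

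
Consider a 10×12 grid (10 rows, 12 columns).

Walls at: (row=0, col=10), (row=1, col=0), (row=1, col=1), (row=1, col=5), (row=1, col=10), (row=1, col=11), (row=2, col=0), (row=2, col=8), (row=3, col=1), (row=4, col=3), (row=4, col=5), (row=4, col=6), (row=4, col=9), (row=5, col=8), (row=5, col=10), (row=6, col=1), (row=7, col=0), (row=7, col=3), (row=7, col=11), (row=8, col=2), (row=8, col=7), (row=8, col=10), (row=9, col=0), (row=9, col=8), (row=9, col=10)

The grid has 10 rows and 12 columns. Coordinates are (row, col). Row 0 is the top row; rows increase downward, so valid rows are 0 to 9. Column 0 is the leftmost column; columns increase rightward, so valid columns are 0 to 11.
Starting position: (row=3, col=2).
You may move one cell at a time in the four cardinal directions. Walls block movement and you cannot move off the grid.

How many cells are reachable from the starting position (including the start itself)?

BFS flood-fill from (row=3, col=2):
  Distance 0: (row=3, col=2)
  Distance 1: (row=2, col=2), (row=3, col=3), (row=4, col=2)
  Distance 2: (row=1, col=2), (row=2, col=1), (row=2, col=3), (row=3, col=4), (row=4, col=1), (row=5, col=2)
  Distance 3: (row=0, col=2), (row=1, col=3), (row=2, col=4), (row=3, col=5), (row=4, col=0), (row=4, col=4), (row=5, col=1), (row=5, col=3), (row=6, col=2)
  Distance 4: (row=0, col=1), (row=0, col=3), (row=1, col=4), (row=2, col=5), (row=3, col=0), (row=3, col=6), (row=5, col=0), (row=5, col=4), (row=6, col=3), (row=7, col=2)
  Distance 5: (row=0, col=0), (row=0, col=4), (row=2, col=6), (row=3, col=7), (row=5, col=5), (row=6, col=0), (row=6, col=4), (row=7, col=1)
  Distance 6: (row=0, col=5), (row=1, col=6), (row=2, col=7), (row=3, col=8), (row=4, col=7), (row=5, col=6), (row=6, col=5), (row=7, col=4), (row=8, col=1)
  Distance 7: (row=0, col=6), (row=1, col=7), (row=3, col=9), (row=4, col=8), (row=5, col=7), (row=6, col=6), (row=7, col=5), (row=8, col=0), (row=8, col=4), (row=9, col=1)
  Distance 8: (row=0, col=7), (row=1, col=8), (row=2, col=9), (row=3, col=10), (row=6, col=7), (row=7, col=6), (row=8, col=3), (row=8, col=5), (row=9, col=2), (row=9, col=4)
  Distance 9: (row=0, col=8), (row=1, col=9), (row=2, col=10), (row=3, col=11), (row=4, col=10), (row=6, col=8), (row=7, col=7), (row=8, col=6), (row=9, col=3), (row=9, col=5)
  Distance 10: (row=0, col=9), (row=2, col=11), (row=4, col=11), (row=6, col=9), (row=7, col=8), (row=9, col=6)
  Distance 11: (row=5, col=9), (row=5, col=11), (row=6, col=10), (row=7, col=9), (row=8, col=8), (row=9, col=7)
  Distance 12: (row=6, col=11), (row=7, col=10), (row=8, col=9)
  Distance 13: (row=9, col=9)
Total reachable: 92 (grid has 95 open cells total)

Answer: Reachable cells: 92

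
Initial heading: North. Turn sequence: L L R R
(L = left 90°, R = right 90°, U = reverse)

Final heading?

Start: North
  L (left (90° counter-clockwise)) -> West
  L (left (90° counter-clockwise)) -> South
  R (right (90° clockwise)) -> West
  R (right (90° clockwise)) -> North
Final: North

Answer: Final heading: North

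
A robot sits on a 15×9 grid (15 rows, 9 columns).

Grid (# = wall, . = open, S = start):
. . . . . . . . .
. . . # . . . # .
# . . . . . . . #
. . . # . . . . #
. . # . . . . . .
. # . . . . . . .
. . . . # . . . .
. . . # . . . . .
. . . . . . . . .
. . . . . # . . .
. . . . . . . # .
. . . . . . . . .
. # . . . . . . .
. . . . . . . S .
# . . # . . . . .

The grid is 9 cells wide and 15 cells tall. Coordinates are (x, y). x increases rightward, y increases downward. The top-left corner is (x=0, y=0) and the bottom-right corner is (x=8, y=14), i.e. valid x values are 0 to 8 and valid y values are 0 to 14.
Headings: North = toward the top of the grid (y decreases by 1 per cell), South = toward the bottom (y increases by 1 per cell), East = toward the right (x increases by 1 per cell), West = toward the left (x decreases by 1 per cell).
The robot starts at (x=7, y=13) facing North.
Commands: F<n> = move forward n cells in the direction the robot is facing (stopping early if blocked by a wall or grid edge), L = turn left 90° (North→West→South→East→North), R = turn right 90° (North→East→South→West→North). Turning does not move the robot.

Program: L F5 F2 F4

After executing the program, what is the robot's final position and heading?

Answer: Final position: (x=0, y=13), facing West

Derivation:
Start: (x=7, y=13), facing North
  L: turn left, now facing West
  F5: move forward 5, now at (x=2, y=13)
  F2: move forward 2, now at (x=0, y=13)
  F4: move forward 0/4 (blocked), now at (x=0, y=13)
Final: (x=0, y=13), facing West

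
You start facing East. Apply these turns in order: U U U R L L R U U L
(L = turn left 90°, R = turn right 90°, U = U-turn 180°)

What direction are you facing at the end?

Start: East
  U (U-turn (180°)) -> West
  U (U-turn (180°)) -> East
  U (U-turn (180°)) -> West
  R (right (90° clockwise)) -> North
  L (left (90° counter-clockwise)) -> West
  L (left (90° counter-clockwise)) -> South
  R (right (90° clockwise)) -> West
  U (U-turn (180°)) -> East
  U (U-turn (180°)) -> West
  L (left (90° counter-clockwise)) -> South
Final: South

Answer: Final heading: South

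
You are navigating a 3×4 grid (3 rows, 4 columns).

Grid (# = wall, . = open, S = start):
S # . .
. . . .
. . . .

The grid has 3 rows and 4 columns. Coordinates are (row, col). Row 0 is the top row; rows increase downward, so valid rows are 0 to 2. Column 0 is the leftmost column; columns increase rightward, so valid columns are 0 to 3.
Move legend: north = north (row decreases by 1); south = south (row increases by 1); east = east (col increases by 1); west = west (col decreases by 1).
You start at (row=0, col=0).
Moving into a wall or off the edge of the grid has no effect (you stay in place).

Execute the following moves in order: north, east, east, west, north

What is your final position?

Answer: Final position: (row=0, col=0)

Derivation:
Start: (row=0, col=0)
  north (north): blocked, stay at (row=0, col=0)
  east (east): blocked, stay at (row=0, col=0)
  east (east): blocked, stay at (row=0, col=0)
  west (west): blocked, stay at (row=0, col=0)
  north (north): blocked, stay at (row=0, col=0)
Final: (row=0, col=0)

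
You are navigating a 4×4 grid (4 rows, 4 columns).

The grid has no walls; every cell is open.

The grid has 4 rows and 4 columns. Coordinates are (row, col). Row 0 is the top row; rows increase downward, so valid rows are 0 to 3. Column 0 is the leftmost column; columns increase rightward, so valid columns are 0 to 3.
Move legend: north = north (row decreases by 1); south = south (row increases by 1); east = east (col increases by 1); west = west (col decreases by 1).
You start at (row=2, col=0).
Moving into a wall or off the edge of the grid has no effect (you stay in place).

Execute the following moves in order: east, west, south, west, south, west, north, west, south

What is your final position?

Answer: Final position: (row=3, col=0)

Derivation:
Start: (row=2, col=0)
  east (east): (row=2, col=0) -> (row=2, col=1)
  west (west): (row=2, col=1) -> (row=2, col=0)
  south (south): (row=2, col=0) -> (row=3, col=0)
  west (west): blocked, stay at (row=3, col=0)
  south (south): blocked, stay at (row=3, col=0)
  west (west): blocked, stay at (row=3, col=0)
  north (north): (row=3, col=0) -> (row=2, col=0)
  west (west): blocked, stay at (row=2, col=0)
  south (south): (row=2, col=0) -> (row=3, col=0)
Final: (row=3, col=0)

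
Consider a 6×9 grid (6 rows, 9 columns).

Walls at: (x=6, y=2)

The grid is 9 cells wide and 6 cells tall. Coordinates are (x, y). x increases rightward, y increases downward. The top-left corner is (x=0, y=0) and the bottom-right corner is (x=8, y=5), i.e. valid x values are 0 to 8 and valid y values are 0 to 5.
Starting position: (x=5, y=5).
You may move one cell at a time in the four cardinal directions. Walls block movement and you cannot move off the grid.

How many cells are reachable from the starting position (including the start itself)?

Answer: Reachable cells: 53

Derivation:
BFS flood-fill from (x=5, y=5):
  Distance 0: (x=5, y=5)
  Distance 1: (x=5, y=4), (x=4, y=5), (x=6, y=5)
  Distance 2: (x=5, y=3), (x=4, y=4), (x=6, y=4), (x=3, y=5), (x=7, y=5)
  Distance 3: (x=5, y=2), (x=4, y=3), (x=6, y=3), (x=3, y=4), (x=7, y=4), (x=2, y=5), (x=8, y=5)
  Distance 4: (x=5, y=1), (x=4, y=2), (x=3, y=3), (x=7, y=3), (x=2, y=4), (x=8, y=4), (x=1, y=5)
  Distance 5: (x=5, y=0), (x=4, y=1), (x=6, y=1), (x=3, y=2), (x=7, y=2), (x=2, y=3), (x=8, y=3), (x=1, y=4), (x=0, y=5)
  Distance 6: (x=4, y=0), (x=6, y=0), (x=3, y=1), (x=7, y=1), (x=2, y=2), (x=8, y=2), (x=1, y=3), (x=0, y=4)
  Distance 7: (x=3, y=0), (x=7, y=0), (x=2, y=1), (x=8, y=1), (x=1, y=2), (x=0, y=3)
  Distance 8: (x=2, y=0), (x=8, y=0), (x=1, y=1), (x=0, y=2)
  Distance 9: (x=1, y=0), (x=0, y=1)
  Distance 10: (x=0, y=0)
Total reachable: 53 (grid has 53 open cells total)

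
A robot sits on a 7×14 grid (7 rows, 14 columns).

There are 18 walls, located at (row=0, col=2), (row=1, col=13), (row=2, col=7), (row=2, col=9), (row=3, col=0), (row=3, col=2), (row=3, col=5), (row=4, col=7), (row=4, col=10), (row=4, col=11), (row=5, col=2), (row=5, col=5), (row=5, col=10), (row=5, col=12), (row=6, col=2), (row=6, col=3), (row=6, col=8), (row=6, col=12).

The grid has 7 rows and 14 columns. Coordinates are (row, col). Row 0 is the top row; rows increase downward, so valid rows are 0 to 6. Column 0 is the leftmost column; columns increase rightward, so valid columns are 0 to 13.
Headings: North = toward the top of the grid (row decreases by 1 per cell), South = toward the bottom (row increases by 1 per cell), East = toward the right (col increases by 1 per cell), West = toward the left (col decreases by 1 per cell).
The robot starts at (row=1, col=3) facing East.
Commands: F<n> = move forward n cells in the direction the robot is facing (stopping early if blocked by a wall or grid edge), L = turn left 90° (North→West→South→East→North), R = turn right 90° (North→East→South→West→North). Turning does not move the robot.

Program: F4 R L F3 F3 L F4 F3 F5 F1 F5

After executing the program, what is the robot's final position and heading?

Start: (row=1, col=3), facing East
  F4: move forward 4, now at (row=1, col=7)
  R: turn right, now facing South
  L: turn left, now facing East
  F3: move forward 3, now at (row=1, col=10)
  F3: move forward 2/3 (blocked), now at (row=1, col=12)
  L: turn left, now facing North
  F4: move forward 1/4 (blocked), now at (row=0, col=12)
  F3: move forward 0/3 (blocked), now at (row=0, col=12)
  F5: move forward 0/5 (blocked), now at (row=0, col=12)
  F1: move forward 0/1 (blocked), now at (row=0, col=12)
  F5: move forward 0/5 (blocked), now at (row=0, col=12)
Final: (row=0, col=12), facing North

Answer: Final position: (row=0, col=12), facing North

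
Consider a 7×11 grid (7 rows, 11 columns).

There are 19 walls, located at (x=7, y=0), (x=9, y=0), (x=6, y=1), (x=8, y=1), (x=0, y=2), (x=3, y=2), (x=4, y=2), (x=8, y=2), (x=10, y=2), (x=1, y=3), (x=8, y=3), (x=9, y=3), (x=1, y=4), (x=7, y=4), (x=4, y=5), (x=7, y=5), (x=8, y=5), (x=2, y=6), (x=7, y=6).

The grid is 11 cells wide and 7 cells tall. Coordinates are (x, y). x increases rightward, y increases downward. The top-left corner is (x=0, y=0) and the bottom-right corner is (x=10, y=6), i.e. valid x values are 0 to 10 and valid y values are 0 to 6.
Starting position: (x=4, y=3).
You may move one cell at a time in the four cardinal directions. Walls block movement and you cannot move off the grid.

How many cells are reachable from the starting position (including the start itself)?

BFS flood-fill from (x=4, y=3):
  Distance 0: (x=4, y=3)
  Distance 1: (x=3, y=3), (x=5, y=3), (x=4, y=4)
  Distance 2: (x=5, y=2), (x=2, y=3), (x=6, y=3), (x=3, y=4), (x=5, y=4)
  Distance 3: (x=5, y=1), (x=2, y=2), (x=6, y=2), (x=7, y=3), (x=2, y=4), (x=6, y=4), (x=3, y=5), (x=5, y=5)
  Distance 4: (x=5, y=0), (x=2, y=1), (x=4, y=1), (x=1, y=2), (x=7, y=2), (x=2, y=5), (x=6, y=5), (x=3, y=6), (x=5, y=6)
  Distance 5: (x=2, y=0), (x=4, y=0), (x=6, y=0), (x=1, y=1), (x=3, y=1), (x=7, y=1), (x=1, y=5), (x=4, y=6), (x=6, y=6)
  Distance 6: (x=1, y=0), (x=3, y=0), (x=0, y=1), (x=0, y=5), (x=1, y=6)
  Distance 7: (x=0, y=0), (x=0, y=4), (x=0, y=6)
  Distance 8: (x=0, y=3)
Total reachable: 44 (grid has 58 open cells total)

Answer: Reachable cells: 44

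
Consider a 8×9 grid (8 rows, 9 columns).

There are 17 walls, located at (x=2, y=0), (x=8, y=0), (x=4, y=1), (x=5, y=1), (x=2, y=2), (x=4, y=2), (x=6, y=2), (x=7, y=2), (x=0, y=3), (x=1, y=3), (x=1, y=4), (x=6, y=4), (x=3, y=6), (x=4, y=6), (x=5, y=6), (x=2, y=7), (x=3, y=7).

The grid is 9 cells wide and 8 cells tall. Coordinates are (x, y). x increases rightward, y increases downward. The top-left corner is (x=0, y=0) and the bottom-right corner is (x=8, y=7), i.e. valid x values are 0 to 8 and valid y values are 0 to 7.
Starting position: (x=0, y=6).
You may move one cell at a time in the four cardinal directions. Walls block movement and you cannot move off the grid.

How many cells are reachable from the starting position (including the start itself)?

BFS flood-fill from (x=0, y=6):
  Distance 0: (x=0, y=6)
  Distance 1: (x=0, y=5), (x=1, y=6), (x=0, y=7)
  Distance 2: (x=0, y=4), (x=1, y=5), (x=2, y=6), (x=1, y=7)
  Distance 3: (x=2, y=5)
  Distance 4: (x=2, y=4), (x=3, y=5)
  Distance 5: (x=2, y=3), (x=3, y=4), (x=4, y=5)
  Distance 6: (x=3, y=3), (x=4, y=4), (x=5, y=5)
  Distance 7: (x=3, y=2), (x=4, y=3), (x=5, y=4), (x=6, y=5)
  Distance 8: (x=3, y=1), (x=5, y=3), (x=7, y=5), (x=6, y=6)
  Distance 9: (x=3, y=0), (x=2, y=1), (x=5, y=2), (x=6, y=3), (x=7, y=4), (x=8, y=5), (x=7, y=6), (x=6, y=7)
  Distance 10: (x=4, y=0), (x=1, y=1), (x=7, y=3), (x=8, y=4), (x=8, y=6), (x=5, y=7), (x=7, y=7)
  Distance 11: (x=1, y=0), (x=5, y=0), (x=0, y=1), (x=1, y=2), (x=8, y=3), (x=4, y=7), (x=8, y=7)
  Distance 12: (x=0, y=0), (x=6, y=0), (x=0, y=2), (x=8, y=2)
  Distance 13: (x=7, y=0), (x=6, y=1), (x=8, y=1)
  Distance 14: (x=7, y=1)
Total reachable: 55 (grid has 55 open cells total)

Answer: Reachable cells: 55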